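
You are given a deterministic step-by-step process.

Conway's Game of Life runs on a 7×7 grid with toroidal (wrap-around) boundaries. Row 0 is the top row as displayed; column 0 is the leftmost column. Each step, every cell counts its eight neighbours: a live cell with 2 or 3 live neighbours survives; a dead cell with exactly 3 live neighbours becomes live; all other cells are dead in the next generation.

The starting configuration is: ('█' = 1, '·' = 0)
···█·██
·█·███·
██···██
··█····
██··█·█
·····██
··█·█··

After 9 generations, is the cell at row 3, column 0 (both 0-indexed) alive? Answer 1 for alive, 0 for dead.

1

gen 0: ···█·██
·█·███·
██···██
··█····
██··█·█
·····██
··█·█··
gen 1: ······█
·█·█···
██·█·██
··█····
██····█
·█·██·█
···██··
gen 2: ··███··
·█··██·
██·██·█
··█··█·
·█·█·██
·█·██·█
█·███··
gen 3: ·······
·█····█
██·█··█
·······
·█·█··█
·█····█
█······
gen 4: █······
·██···█
·██···█
·█····█
··█····
·██···█
█······
gen 5: █·····█
··█···█
·····██
·█·····
··█····
███····
█·····█
gen 6: ·█···█·
·······
█····██
·······
█·█····
█·█···█
·······
gen 7: ·······
█····█·
······█
██·····
█·····█
█·····█
██····█
gen 8: ·█·····
······█
·█····█
·█·····
·······
·····█·
·█····█
gen 9: ·······
·······
·······
█······
·······
·······
█······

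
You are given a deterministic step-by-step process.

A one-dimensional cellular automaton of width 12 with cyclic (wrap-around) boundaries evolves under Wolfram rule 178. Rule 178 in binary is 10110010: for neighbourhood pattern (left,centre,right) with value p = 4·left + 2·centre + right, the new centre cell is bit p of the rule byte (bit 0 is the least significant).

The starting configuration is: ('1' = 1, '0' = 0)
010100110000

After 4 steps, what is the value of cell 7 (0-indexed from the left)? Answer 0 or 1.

1

[0] 010100110000
[1] 101011001000
[2] 010100110101
[3] 101011001010
[4] 010100110101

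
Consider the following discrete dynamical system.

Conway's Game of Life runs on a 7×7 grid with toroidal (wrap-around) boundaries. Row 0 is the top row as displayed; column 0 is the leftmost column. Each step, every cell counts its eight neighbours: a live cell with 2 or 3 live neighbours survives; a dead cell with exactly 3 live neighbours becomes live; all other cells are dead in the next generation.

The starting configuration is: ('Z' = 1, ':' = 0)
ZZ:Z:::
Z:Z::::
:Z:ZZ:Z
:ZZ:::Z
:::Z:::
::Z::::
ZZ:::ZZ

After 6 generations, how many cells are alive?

16

gen 0: ZZ:Z:::
Z:Z::::
:Z:ZZ:Z
:ZZ:::Z
:::Z:::
::Z::::
ZZ:::ZZ
gen 1: :::::::
::::Z:Z
:::Z:ZZ
:Z::ZZ:
:Z:Z:::
ZZZ:::Z
::::::Z
gen 2: :::::Z:
::::Z:Z
Z::Z::Z
Z::Z:ZZ
:::ZZZZ
:ZZ:::Z
:Z::::Z
gen 3: Z::::ZZ
Z:::Z:Z
:::Z:::
::ZZ:::
:Z:Z:::
:ZZZZ:Z
:ZZ::ZZ
gen 4: ::::Z::
Z:::Z::
::ZZZ::
:::ZZ::
ZZ:::::
::::Z:Z
:::::::
gen 5: :::::::
::::ZZ:
::Z::Z:
:Z::Z::
Z::ZZZ:
Z::::::
:::::Z:
gen 6: ::::ZZ:
::::ZZ:
:::Z:Z:
:ZZ:::Z
ZZ:ZZZZ
:::::Z:
:::::::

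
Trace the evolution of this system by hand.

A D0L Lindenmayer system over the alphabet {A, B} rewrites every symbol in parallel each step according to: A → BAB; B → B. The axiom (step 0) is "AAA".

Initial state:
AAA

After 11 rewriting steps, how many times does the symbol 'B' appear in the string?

step 0: AAA
step 1: BABBABBAB
step 2: BBABBBBABBBBABB
step 3: BBBABBBBBBABBBBBBABBB
step 4: BBBBABBBBBBBBABBBBBBBBABBBB
step 5: BBBBBABBBBBBBBBBABBBBBBBBBBABBBBB
step 6: BBBBBBABBBBBBBBBBBBABBBBBBBBBBBBABBBBBB
step 7: BBBBBBBABBBBBBBBBBBBBBABBBBBBBBBBBBBBABBBBBBB
step 8: BBBBBBBBABBBBBBBBBBBBBBBBABBBBBBBBBBBBBBBBABBBBBBBB
step 9: BBBBBBBBBABBBBBBBBBBBBBBBBBBABBBBBBBBBBBBBBBBBBABBBBBBBBB
step 10: BBBBBBBBBBABBBBBBBBBBBBBBBBBBBBABBBBBBBBBBBBBBBBBBBBABBBBBBBBBB
step 11: BBBBBBBBBBBABBBBBBBBBBBBBBBBBBBBBBABBBBBBBBBBBBBBBBBBBBBBABBBBBBBBBBB

66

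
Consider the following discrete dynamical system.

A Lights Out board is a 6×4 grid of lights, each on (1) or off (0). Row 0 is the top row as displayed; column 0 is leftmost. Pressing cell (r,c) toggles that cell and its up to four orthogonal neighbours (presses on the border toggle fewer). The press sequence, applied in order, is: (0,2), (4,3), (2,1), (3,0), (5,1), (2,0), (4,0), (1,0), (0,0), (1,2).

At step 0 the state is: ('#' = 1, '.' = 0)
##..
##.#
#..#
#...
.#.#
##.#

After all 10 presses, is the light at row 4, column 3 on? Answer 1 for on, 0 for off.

t=0: ##..
##.#
#..#
#...
.#.#
##.#
t=1: #.##
####
#..#
#...
.#.#
##.#
t=2: #.##
####
#..#
#..#
.##.
##..
t=3: #.##
#.##
.###
##.#
.##.
##..
t=4: #.##
#.##
####
...#
###.
##..
t=5: #.##
#.##
####
...#
#.#.
..#.
t=6: #.##
..##
..##
#..#
#.#.
..#.
t=7: #.##
..##
..##
...#
.##.
#.#.
t=8: ..##
####
#.##
...#
.##.
#.#.
t=9: ####
.###
#.##
...#
.##.
#.#.
t=10: ##.#
....
#..#
...#
.##.
#.#.

0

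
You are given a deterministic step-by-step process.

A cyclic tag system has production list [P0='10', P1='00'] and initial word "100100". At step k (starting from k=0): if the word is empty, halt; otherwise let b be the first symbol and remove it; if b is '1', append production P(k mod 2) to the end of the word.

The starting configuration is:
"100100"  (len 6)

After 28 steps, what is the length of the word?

0) "100100"  (len 6)
1) "0010010"  (len 7)
2) "010010"  (len 6)
3) "10010"  (len 5)
4) "001000"  (len 6)
5) "01000"  (len 5)
6) "1000"  (len 4)
7) "00010"  (len 5)
8) "0010"  (len 4)
9) "010"  (len 3)
10) "10"  (len 2)
11) "010"  (len 3)
12) "10"  (len 2)
13) "010"  (len 3)
14) "10"  (len 2)
15) "010"  (len 3)
16) "10"  (len 2)
17) "010"  (len 3)
18) "10"  (len 2)
19) "010"  (len 3)
20) "10"  (len 2)
21) "010"  (len 3)
22) "10"  (len 2)
23) "010"  (len 3)
24) "10"  (len 2)
25) "010"  (len 3)
26) "10"  (len 2)
27) "010"  (len 3)
28) "10"  (len 2)

2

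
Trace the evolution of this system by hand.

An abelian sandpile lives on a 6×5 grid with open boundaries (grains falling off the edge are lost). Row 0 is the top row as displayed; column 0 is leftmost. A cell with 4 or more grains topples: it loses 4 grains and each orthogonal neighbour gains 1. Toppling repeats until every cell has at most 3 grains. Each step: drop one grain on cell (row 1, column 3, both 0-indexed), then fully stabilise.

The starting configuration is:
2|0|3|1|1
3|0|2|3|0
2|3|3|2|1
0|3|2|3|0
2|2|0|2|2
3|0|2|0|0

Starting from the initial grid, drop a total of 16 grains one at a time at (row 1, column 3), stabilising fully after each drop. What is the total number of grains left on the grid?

k=0  2|0|3|1|1
3|0|2|3|0
2|3|3|2|1
0|3|2|3|0
2|2|0|2|2
3|0|2|0|0
k=1  2|0|3|2|1
3|0|3|0|1
2|3|3|3|1
0|3|2|3|0
2|2|0|2|2
3|0|2|0|0
k=2  2|0|3|2|1
3|0|3|1|1
2|3|3|3|1
0|3|2|3|0
2|2|0|2|2
3|0|2|0|0
k=3  2|0|3|2|1
3|0|3|2|1
2|3|3|3|1
0|3|2|3|0
2|2|0|2|2
3|0|2|0|0
k=4  2|0|3|2|1
3|0|3|3|1
2|3|3|3|1
0|3|2|3|0
2|2|0|2|2
3|0|2|0|0
k=5  2|1|1|0|2
3|2|2|3|2
3|1|3|2|2
1|1|1|1|1
2|3|1|3|2
3|0|2|0|0
k=6  2|1|1|1|2
3|2|3|0|3
3|1|3|3|2
1|1|1|1|1
2|3|1|3|2
3|0|2|0|0
k=7  2|1|1|1|2
3|2|3|1|3
3|1|3|3|2
1|1|1|1|1
2|3|1|3|2
3|0|2|0|0
k=8  2|1|1|1|2
3|2|3|2|3
3|1|3|3|2
1|1|1|1|1
2|3|1|3|2
3|0|2|0|0
k=9  2|1|1|1|2
3|2|3|3|3
3|1|3|3|2
1|1|1|1|1
2|3|1|3|2
3|0|2|0|0
k=10  2|1|2|2|3
3|3|1|3|1
3|2|1|2|0
1|1|2|2|2
2|3|1|3|2
3|0|2|0|0
k=11  2|1|2|3|3
3|3|2|0|2
3|2|1|3|0
1|1|2|2|2
2|3|1|3|2
3|0|2|0|0
k=12  2|1|2|3|3
3|3|2|1|2
3|2|1|3|0
1|1|2|2|2
2|3|1|3|2
3|0|2|0|0
k=13  2|1|2|3|3
3|3|2|2|2
3|2|1|3|0
1|1|2|2|2
2|3|1|3|2
3|0|2|0|0
k=14  2|1|2|3|3
3|3|2|3|2
3|2|1|3|0
1|1|2|2|2
2|3|1|3|2
3|0|2|0|0
k=15  2|1|3|1|1
3|3|3|3|0
3|2|2|0|2
1|1|2|3|2
2|3|1|3|2
3|0|2|0|0
k=16  3|3|0|3|1
1|2|3|1|1
1|1|0|2|2
2|2|3|3|2
2|3|1|3|2
3|0|2|0|0

52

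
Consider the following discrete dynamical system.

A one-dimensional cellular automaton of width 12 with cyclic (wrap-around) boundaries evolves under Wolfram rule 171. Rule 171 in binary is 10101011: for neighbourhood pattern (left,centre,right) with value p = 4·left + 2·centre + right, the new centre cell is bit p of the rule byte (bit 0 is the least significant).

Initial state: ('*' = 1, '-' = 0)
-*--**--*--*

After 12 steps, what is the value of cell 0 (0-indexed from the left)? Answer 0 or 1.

0

step 0: -*--**--*--*
step 1: *--**--*--*-
step 2: --**--*--*-*
step 3: -**--*--*-*-
step 4: **--*--*-*--
step 5: *--*--*-*--*
step 6: --*--*-*--**
step 7: -*--*-*--**-
step 8: *--*-*--**--
step 9: --*-*--**--*
step 10: -*-*--**--*-
step 11: *-*--**--*--
step 12: -*--**--*--*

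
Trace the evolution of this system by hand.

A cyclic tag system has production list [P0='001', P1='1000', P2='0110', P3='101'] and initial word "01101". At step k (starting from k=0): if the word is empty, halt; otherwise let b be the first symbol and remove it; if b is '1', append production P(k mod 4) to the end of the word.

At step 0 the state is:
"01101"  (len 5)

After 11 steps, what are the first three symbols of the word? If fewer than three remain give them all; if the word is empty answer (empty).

100

0) "01101"  (len 5)
1) "1101"  (len 4)
2) "1011000"  (len 7)
3) "0110000110"  (len 10)
4) "110000110"  (len 9)
5) "10000110001"  (len 11)
6) "00001100011000"  (len 14)
7) "0001100011000"  (len 13)
8) "001100011000"  (len 12)
9) "01100011000"  (len 11)
10) "1100011000"  (len 10)
11) "1000110000110"  (len 13)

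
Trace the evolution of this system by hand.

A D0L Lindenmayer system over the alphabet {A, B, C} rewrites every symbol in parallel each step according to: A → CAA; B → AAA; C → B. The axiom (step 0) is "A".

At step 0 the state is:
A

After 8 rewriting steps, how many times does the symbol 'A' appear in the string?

1048

gen 0: A
gen 1: CAA
gen 2: BCAACAA
gen 3: AAABCAACAABCAACAA
gen 4: CAACAACAAAAABCAACAABCAACAAAAABCAACAABCAACAA
gen 5: BCAACAABCAACAABCAACAACAACAACAAAAABCAACAABCAACAAAAABCAACAABCAACAACAACAACAAAAABCAACAABCAACAAAAABCAACAABCAACAA
gen 6: AAABCAACAABCAACAAAAABCAACAABCAACAAAAABCAACAABCAACAABCAACAA…ABCAACAABCAACAACAACAACAAAAABCAACAABCAACAAAAABCAACAABCAACAA  (len 265)
gen 7: CAACAACAAAAABCAACAABCAACAAAAABCAACAABCAACAACAACAACAAAAABCA…ABCAACAABCAACAACAACAACAAAAABCAACAABCAACAAAAABCAACAABCAACAA  (len 659)
gen 8: BCAACAABCAACAABCAACAACAACAACAAAAABCAACAABCAACAAAAABCAACAAB…ABCAACAABCAACAACAACAACAAAAABCAACAABCAACAAAAABCAACAABCAACAA  (len 1639)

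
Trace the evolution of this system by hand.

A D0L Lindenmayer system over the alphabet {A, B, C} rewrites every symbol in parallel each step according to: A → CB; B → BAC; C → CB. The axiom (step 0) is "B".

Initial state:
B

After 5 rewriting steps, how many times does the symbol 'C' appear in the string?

41

step 0: B
step 1: BAC
step 2: BACCBCB
step 3: BACCBCBCBBACCBBAC
step 4: BACCBCBCBBACCBBACCBBACBACCBCBCBBACBACCBCB
step 5: BACCBCBCBBACCBBACCBBACBACCBCBCBBACBACCBCBCBBACBACCBCBBACCBCBCBBACCBBACCBBACBACCBCBBACCBCBCBBACCBBAC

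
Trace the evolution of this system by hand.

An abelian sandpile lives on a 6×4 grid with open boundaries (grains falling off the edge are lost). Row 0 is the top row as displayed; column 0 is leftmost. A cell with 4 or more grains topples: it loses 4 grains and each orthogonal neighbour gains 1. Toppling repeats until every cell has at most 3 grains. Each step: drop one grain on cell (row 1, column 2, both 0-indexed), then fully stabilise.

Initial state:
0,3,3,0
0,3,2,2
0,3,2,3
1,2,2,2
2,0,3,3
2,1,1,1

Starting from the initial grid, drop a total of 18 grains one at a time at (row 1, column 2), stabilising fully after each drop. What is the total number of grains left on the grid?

45

t=0: 0,3,3,0
0,3,2,2
0,3,2,3
1,2,2,2
2,0,3,3
2,1,1,1
t=1: 0,3,3,0
0,3,3,2
0,3,2,3
1,2,2,2
2,0,3,3
2,1,1,1
t=2: 1,1,2,2
1,3,0,1
1,1,2,1
1,3,3,3
2,0,3,3
2,1,1,1
t=3: 1,1,2,2
1,3,1,1
1,1,2,1
1,3,3,3
2,0,3,3
2,1,1,1
t=4: 1,1,2,2
1,3,2,1
1,1,2,1
1,3,3,3
2,0,3,3
2,1,1,1
t=5: 1,1,2,2
1,3,3,1
1,1,2,1
1,3,3,3
2,0,3,3
2,1,1,1
t=6: 1,2,3,2
2,0,1,2
1,2,3,1
1,3,3,3
2,0,3,3
2,1,1,1
t=7: 1,2,3,2
2,0,2,2
1,2,3,1
1,3,3,3
2,0,3,3
2,1,1,1
t=8: 1,2,3,2
2,0,3,2
1,2,3,1
1,3,3,3
2,0,3,3
2,1,1,1
t=9: 1,3,0,3
2,2,2,3
2,0,2,3
2,1,3,1
2,2,1,1
2,1,2,2
t=10: 1,3,0,3
2,2,3,3
2,0,2,3
2,1,3,1
2,2,1,1
2,1,2,2
t=11: 1,3,2,0
2,3,2,2
2,1,1,1
2,2,0,3
2,2,2,1
2,1,2,2
t=12: 1,3,2,0
2,3,3,2
2,1,1,1
2,2,0,3
2,2,2,1
2,1,2,2
t=13: 2,1,0,1
3,1,2,3
2,2,2,1
2,2,0,3
2,2,2,1
2,1,2,2
t=14: 2,1,0,1
3,1,3,3
2,2,2,1
2,2,0,3
2,2,2,1
2,1,2,2
t=15: 2,1,1,2
3,2,1,0
2,2,3,2
2,2,0,3
2,2,2,1
2,1,2,2
t=16: 2,1,1,2
3,2,2,0
2,2,3,2
2,2,0,3
2,2,2,1
2,1,2,2
t=17: 2,1,1,2
3,2,3,0
2,2,3,2
2,2,0,3
2,2,2,1
2,1,2,2
t=18: 2,1,2,2
3,3,1,1
2,3,0,3
2,2,1,3
2,2,2,1
2,1,2,2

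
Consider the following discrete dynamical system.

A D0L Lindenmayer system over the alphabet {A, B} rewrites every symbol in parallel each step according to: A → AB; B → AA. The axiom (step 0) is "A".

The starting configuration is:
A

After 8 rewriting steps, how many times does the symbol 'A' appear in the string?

k=0  A
k=1  AB
k=2  ABAA
k=3  ABAAABAB
k=4  ABAAABABABAAABAA
k=5  ABAAABABABAAABAAABAAABABABAAABAB
k=6  ABAAABABABAAABAAABAAABABABAAABABABAAABABABAAABAAABAAABABABAAABAA
k=7  ABAAABABABAAABAAABAAABABABAAABABABAAABABABAAABAAABAAABABAB…ABABAAABAAABAAABABABAAABABABAAABABABAAABAAABAAABABABAAABAB  (len 128)
k=8  ABAAABABABAAABAAABAAABABABAAABABABAAABABABAAABAAABAAABABAB…ABABAAABAAABAAABABABAAABABABAAABABABAAABAAABAAABABABAAABAA  (len 256)

171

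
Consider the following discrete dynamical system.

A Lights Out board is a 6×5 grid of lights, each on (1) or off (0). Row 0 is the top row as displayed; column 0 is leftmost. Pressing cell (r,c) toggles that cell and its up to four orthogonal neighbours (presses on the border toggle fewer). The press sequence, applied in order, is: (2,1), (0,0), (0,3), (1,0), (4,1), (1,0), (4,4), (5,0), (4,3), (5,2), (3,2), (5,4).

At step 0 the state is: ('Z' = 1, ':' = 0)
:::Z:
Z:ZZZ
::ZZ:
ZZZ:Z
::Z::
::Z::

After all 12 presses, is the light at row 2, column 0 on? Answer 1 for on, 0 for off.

t=0: :::Z:
Z:ZZZ
::ZZ:
ZZZ:Z
::Z::
::Z::
t=1: :::Z:
ZZZZZ
ZZ:Z:
Z:Z:Z
::Z::
::Z::
t=2: ZZ:Z:
:ZZZZ
ZZ:Z:
Z:Z:Z
::Z::
::Z::
t=3: ZZZ:Z
:ZZ:Z
ZZ:Z:
Z:Z:Z
::Z::
::Z::
t=4: :ZZ:Z
Z:Z:Z
:Z:Z:
Z:Z:Z
::Z::
::Z::
t=5: :ZZ:Z
Z:Z:Z
:Z:Z:
ZZZ:Z
ZZ:::
:ZZ::
t=6: ZZZ:Z
:ZZ:Z
ZZ:Z:
ZZZ:Z
ZZ:::
:ZZ::
t=7: ZZZ:Z
:ZZ:Z
ZZ:Z:
ZZZ::
ZZ:ZZ
:ZZ:Z
t=8: ZZZ:Z
:ZZ:Z
ZZ:Z:
ZZZ::
:Z:ZZ
Z:Z:Z
t=9: ZZZ:Z
:ZZ:Z
ZZ:Z:
ZZZZ:
:ZZ::
Z:ZZZ
t=10: ZZZ:Z
:ZZ:Z
ZZ:Z:
ZZZZ:
:Z:::
ZZ::Z
t=11: ZZZ:Z
:ZZ:Z
ZZZZ:
Z::::
:ZZ::
ZZ::Z
t=12: ZZZ:Z
:ZZ:Z
ZZZZ:
Z::::
:ZZ:Z
ZZ:Z:

1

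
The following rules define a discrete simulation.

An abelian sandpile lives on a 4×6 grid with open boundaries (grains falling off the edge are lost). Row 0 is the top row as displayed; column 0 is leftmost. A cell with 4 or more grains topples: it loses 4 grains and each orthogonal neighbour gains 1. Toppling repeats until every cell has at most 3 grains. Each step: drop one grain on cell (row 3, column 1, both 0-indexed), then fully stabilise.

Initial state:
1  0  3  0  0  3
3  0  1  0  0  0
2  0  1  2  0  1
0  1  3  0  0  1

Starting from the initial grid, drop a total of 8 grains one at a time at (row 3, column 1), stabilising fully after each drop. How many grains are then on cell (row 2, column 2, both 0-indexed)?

2

k=0  1  0  3  0  0  3
3  0  1  0  0  0
2  0  1  2  0  1
0  1  3  0  0  1
k=1  1  0  3  0  0  3
3  0  1  0  0  0
2  0  1  2  0  1
0  2  3  0  0  1
k=2  1  0  3  0  0  3
3  0  1  0  0  0
2  0  1  2  0  1
0  3  3  0  0  1
k=3  1  0  3  0  0  3
3  0  1  0  0  0
2  1  2  2  0  1
1  1  0  1  0  1
k=4  1  0  3  0  0  3
3  0  1  0  0  0
2  1  2  2  0  1
1  2  0  1  0  1
k=5  1  0  3  0  0  3
3  0  1  0  0  0
2  1  2  2  0  1
1  3  0  1  0  1
k=6  1  0  3  0  0  3
3  0  1  0  0  0
2  2  2  2  0  1
2  0  1  1  0  1
k=7  1  0  3  0  0  3
3  0  1  0  0  0
2  2  2  2  0  1
2  1  1  1  0  1
k=8  1  0  3  0  0  3
3  0  1  0  0  0
2  2  2  2  0  1
2  2  1  1  0  1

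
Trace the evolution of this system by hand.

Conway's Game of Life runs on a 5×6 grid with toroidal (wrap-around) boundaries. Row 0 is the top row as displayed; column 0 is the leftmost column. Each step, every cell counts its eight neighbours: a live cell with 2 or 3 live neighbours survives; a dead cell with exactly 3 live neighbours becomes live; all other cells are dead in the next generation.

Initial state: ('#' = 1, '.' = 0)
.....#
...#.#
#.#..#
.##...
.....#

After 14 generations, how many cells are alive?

7

0) .....#
...#.#
#.#..#
.##...
.....#
1) #....#
.....#
#.####
.##..#
#.....
2) #....#
.#.#..
..##..
..#...
......
3) #.....
##.##.
.#.#..
..##..
......
4) ##...#
##.###
##....
..##..
......
5) .##...
....#.
......
.##...
###...
6) #.##..
......
......
#.#...
#..#..
7) .###..
......
......
.#....
#..#.#
8) #####.
..#...
......
#.....
#..##.
9) #...#.
..#...
......
.....#
#...#.
10) .#.#..
......
......
.....#
#...#.
11) ......
......
......
.....#
#...##
12) .....#
......
......
#...##
#...##
13) #...##
......
.....#
#...#.
......
14) .....#
#...#.
.....#
.....#
#...#.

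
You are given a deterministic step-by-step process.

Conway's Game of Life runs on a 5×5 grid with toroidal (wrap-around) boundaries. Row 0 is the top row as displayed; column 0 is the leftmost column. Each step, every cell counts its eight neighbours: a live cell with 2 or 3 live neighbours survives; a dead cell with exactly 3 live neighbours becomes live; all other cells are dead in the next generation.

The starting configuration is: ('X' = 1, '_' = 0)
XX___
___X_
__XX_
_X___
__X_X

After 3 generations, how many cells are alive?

k=0  XX___
___X_
__XX_
_X___
__X_X
k=1  XXXXX
_X_XX
__XX_
_X___
__X__
k=2  _____
_____
XX_XX
_X_X_
____X
k=3  _____
X___X
XX_XX
_X_X_
_____

8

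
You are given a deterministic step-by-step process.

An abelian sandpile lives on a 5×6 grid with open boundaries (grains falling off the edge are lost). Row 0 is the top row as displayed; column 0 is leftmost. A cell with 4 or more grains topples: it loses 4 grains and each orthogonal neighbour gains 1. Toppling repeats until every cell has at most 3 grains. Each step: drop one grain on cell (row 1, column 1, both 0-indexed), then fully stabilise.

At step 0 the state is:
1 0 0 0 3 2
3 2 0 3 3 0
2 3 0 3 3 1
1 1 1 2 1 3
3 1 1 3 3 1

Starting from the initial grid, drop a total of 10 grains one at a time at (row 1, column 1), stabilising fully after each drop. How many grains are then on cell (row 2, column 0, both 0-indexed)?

0

t=0: 1 0 0 0 3 2
3 2 0 3 3 0
2 3 0 3 3 1
1 1 1 2 1 3
3 1 1 3 3 1
t=1: 1 0 0 0 3 2
3 3 0 3 3 0
2 3 0 3 3 1
1 1 1 2 1 3
3 1 1 3 3 1
t=2: 2 1 0 0 3 2
1 2 1 3 3 0
0 1 1 3 3 1
2 2 1 2 1 3
3 1 1 3 3 1
t=3: 2 1 0 0 3 2
1 3 1 3 3 0
0 1 1 3 3 1
2 2 1 2 1 3
3 1 1 3 3 1
t=4: 2 2 0 0 3 2
2 0 2 3 3 0
0 2 1 3 3 1
2 2 1 2 1 3
3 1 1 3 3 1
t=5: 2 2 0 0 3 2
2 1 2 3 3 0
0 2 1 3 3 1
2 2 1 2 1 3
3 1 1 3 3 1
t=6: 2 2 0 0 3 2
2 2 2 3 3 0
0 2 1 3 3 1
2 2 1 2 1 3
3 1 1 3 3 1
t=7: 2 2 0 0 3 2
2 3 2 3 3 0
0 2 1 3 3 1
2 2 1 2 1 3
3 1 1 3 3 1
t=8: 2 3 0 0 3 2
3 0 3 3 3 0
0 3 1 3 3 1
2 2 1 2 1 3
3 1 1 3 3 1
t=9: 2 3 0 0 3 2
3 1 3 3 3 0
0 3 1 3 3 1
2 2 1 2 1 3
3 1 1 3 3 1
t=10: 2 3 0 0 3 2
3 2 3 3 3 0
0 3 1 3 3 1
2 2 1 2 1 3
3 1 1 3 3 1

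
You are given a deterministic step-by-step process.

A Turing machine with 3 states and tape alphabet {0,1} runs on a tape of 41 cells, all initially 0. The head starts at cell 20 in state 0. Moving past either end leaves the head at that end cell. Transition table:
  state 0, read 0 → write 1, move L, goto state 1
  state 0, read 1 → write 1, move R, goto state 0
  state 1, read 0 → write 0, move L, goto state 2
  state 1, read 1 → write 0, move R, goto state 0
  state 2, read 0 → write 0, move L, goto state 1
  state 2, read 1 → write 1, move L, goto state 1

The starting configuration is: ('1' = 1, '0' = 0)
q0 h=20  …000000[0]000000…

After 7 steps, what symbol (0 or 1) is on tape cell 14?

0

0) q0 h=20  …000000[0]000000…
1) q1 h=19  …000000[0]100000…
2) q2 h=18  …000000[0]010000…
3) q1 h=17  …000000[0]001000…
4) q2 h=16  …000000[0]000100…
5) q1 h=15  …000000[0]000010…
6) q2 h=14  …000000[0]000001…
7) q1 h=13  …000000[0]000000…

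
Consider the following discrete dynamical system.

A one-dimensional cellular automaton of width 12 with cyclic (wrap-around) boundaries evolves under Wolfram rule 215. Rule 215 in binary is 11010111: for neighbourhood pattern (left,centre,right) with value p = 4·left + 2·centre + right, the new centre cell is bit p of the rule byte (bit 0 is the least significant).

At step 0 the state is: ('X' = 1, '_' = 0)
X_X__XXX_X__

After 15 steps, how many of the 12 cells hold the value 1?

[0] X_X__XXX_X__
[1] X_XXX_XX_XXX
[2] X__XX__X__XX
[3] XXX_XXXXXX_X
[4] XXX__XXXXX__
[5] _XXXX_XXXXXX
[6] __XXX__XXXXX
[7] XX_XXXX_XXXX
[8] XX__XXX__XXX
[9] XXXX_XXXX_XX
[10] XXXX__XXX__X
[11] XXXXXX_XXXX_
[12] _XXXXX__XXX_
[13] X_XXXXXX_XXX
[14] X__XXXXX__XX
[15] XXX_XXXXXX_X

10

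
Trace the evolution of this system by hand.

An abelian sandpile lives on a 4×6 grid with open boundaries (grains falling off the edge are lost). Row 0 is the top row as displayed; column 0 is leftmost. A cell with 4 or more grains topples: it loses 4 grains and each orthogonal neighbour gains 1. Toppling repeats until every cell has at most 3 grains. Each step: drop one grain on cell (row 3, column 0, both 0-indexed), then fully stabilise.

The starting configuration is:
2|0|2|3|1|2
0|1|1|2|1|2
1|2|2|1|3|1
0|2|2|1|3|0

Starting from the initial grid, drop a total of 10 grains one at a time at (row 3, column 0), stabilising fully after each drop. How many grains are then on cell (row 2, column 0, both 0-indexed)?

gen 0: 2|0|2|3|1|2
0|1|1|2|1|2
1|2|2|1|3|1
0|2|2|1|3|0
gen 1: 2|0|2|3|1|2
0|1|1|2|1|2
1|2|2|1|3|1
1|2|2|1|3|0
gen 2: 2|0|2|3|1|2
0|1|1|2|1|2
1|2|2|1|3|1
2|2|2|1|3|0
gen 3: 2|0|2|3|1|2
0|1|1|2|1|2
1|2|2|1|3|1
3|2|2|1|3|0
gen 4: 2|0|2|3|1|2
0|1|1|2|1|2
2|2|2|1|3|1
0|3|2|1|3|0
gen 5: 2|0|2|3|1|2
0|1|1|2|1|2
2|2|2|1|3|1
1|3|2|1|3|0
gen 6: 2|0|2|3|1|2
0|1|1|2|1|2
2|2|2|1|3|1
2|3|2|1|3|0
gen 7: 2|0|2|3|1|2
0|1|1|2|1|2
2|2|2|1|3|1
3|3|2|1|3|0
gen 8: 2|0|2|3|1|2
0|1|1|2|1|2
3|3|2|1|3|1
1|0|3|1|3|0
gen 9: 2|0|2|3|1|2
0|1|1|2|1|2
3|3|2|1|3|1
2|0|3|1|3|0
gen 10: 2|0|2|3|1|2
0|1|1|2|1|2
3|3|2|1|3|1
3|0|3|1|3|0

3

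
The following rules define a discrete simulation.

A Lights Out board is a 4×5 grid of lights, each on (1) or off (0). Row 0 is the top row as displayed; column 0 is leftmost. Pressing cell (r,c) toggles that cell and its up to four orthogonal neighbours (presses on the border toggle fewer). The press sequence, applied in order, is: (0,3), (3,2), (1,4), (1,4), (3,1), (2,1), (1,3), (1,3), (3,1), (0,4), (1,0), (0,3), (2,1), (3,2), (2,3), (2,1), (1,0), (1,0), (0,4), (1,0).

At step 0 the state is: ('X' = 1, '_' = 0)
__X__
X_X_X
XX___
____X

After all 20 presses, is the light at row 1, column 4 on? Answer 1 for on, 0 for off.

[0] __X__
X_X_X
XX___
____X
[1] ___XX
X_XXX
XX___
____X
[2] ___XX
X_XXX
XXX__
_XXXX
[3] ___X_
X_X__
XXX_X
_XXXX
[4] ___XX
X_XXX
XXX__
_XXXX
[5] ___XX
X_XXX
X_X__
X__XX
[6] ___XX
XXXXX
_X___
XX_XX
[7] ____X
XX___
_X_X_
XX_XX
[8] ___XX
XXXXX
_X___
XX_XX
[9] ___XX
XXXXX
_____
__XXX
[10] _____
XXXX_
_____
__XXX
[11] X____
__XX_
X____
__XXX
[12] X_XXX
__X__
X____
__XXX
[13] X_XXX
_XX__
_XX__
_XXXX
[14] X_XXX
_XX__
_X___
____X
[15] X_XXX
_XXX_
_XXXX
___XX
[16] X_XXX
__XX_
X__XX
_X_XX
[17] __XXX
XXXX_
___XX
_X_XX
[18] X_XXX
__XX_
X__XX
_X_XX
[19] X_X__
__XXX
X__XX
_X_XX
[20] __X__
XXXXX
___XX
_X_XX

1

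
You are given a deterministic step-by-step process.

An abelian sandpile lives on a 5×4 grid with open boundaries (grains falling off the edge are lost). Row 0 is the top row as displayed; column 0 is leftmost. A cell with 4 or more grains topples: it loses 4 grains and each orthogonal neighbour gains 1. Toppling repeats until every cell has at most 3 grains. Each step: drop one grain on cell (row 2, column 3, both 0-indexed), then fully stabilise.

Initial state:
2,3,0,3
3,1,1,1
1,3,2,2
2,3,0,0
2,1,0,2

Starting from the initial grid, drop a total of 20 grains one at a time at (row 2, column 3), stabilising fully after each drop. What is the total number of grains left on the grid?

41

[0] 2,3,0,3
3,1,1,1
1,3,2,2
2,3,0,0
2,1,0,2
[1] 2,3,0,3
3,1,1,1
1,3,2,3
2,3,0,0
2,1,0,2
[2] 2,3,0,3
3,1,1,2
1,3,3,0
2,3,0,1
2,1,0,2
[3] 2,3,0,3
3,1,1,2
1,3,3,1
2,3,0,1
2,1,0,2
[4] 2,3,0,3
3,1,1,2
1,3,3,2
2,3,0,1
2,1,0,2
[5] 2,3,0,3
3,1,1,2
1,3,3,3
2,3,0,1
2,1,0,2
[6] 2,3,0,3
3,2,2,3
2,1,1,1
3,0,2,2
2,2,0,2
[7] 2,3,0,3
3,2,2,3
2,1,1,2
3,0,2,2
2,2,0,2
[8] 2,3,0,3
3,2,2,3
2,1,1,3
3,0,2,2
2,2,0,2
[9] 2,3,1,0
3,2,3,1
2,1,2,1
3,0,2,3
2,2,0,2
[10] 2,3,1,0
3,2,3,1
2,1,2,2
3,0,2,3
2,2,0,2
[11] 2,3,1,0
3,2,3,1
2,1,2,3
3,0,2,3
2,2,0,2
[12] 2,3,1,0
3,2,3,2
2,1,3,1
3,0,3,0
2,2,0,3
[13] 2,3,1,0
3,2,3,2
2,1,3,2
3,0,3,0
2,2,0,3
[14] 2,3,1,0
3,2,3,2
2,1,3,3
3,0,3,0
2,2,0,3
[15] 2,3,2,1
3,3,1,0
2,2,2,2
3,1,0,2
2,2,1,3
[16] 2,3,2,1
3,3,1,0
2,2,2,3
3,1,0,2
2,2,1,3
[17] 2,3,2,1
3,3,1,1
2,2,3,0
3,1,0,3
2,2,1,3
[18] 2,3,2,1
3,3,1,1
2,2,3,1
3,1,0,3
2,2,1,3
[19] 2,3,2,1
3,3,1,1
2,2,3,2
3,1,0,3
2,2,1,3
[20] 2,3,2,1
3,3,1,1
2,2,3,3
3,1,0,3
2,2,1,3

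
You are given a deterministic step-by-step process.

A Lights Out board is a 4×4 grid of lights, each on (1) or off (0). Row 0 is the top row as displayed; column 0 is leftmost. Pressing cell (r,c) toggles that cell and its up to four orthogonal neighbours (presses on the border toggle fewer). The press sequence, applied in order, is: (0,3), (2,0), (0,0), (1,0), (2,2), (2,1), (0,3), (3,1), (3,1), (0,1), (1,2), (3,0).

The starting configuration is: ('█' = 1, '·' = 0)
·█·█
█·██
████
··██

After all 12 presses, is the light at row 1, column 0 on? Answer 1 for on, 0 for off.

0) ·█·█
█·██
████
··██
1) ·██·
█·█·
████
··██
2) ·██·
··█·
··██
█·██
3) █·█·
█·█·
··██
█·██
4) ··█·
·██·
█·██
█·██
5) ··█·
·█··
██··
█··█
6) ··█·
····
··█·
██·█
7) ···█
···█
··█·
██·█
8) ···█
···█
·██·
··██
9) ···█
···█
··█·
██·█
10) ████
·█·█
··█·
██·█
11) ██·█
··█·
····
██·█
12) ██·█
··█·
█···
···█

0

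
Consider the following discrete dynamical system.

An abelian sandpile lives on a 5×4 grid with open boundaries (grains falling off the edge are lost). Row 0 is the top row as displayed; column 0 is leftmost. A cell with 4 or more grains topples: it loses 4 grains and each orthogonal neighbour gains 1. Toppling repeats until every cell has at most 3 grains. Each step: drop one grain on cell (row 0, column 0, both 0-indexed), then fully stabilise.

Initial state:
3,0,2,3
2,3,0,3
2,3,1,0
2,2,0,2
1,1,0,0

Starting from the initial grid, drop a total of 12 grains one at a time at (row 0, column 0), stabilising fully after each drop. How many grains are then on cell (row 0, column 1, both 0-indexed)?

1

[0] 3,0,2,3
2,3,0,3
2,3,1,0
2,2,0,2
1,1,0,0
[1] 0,1,2,3
3,3,0,3
2,3,1,0
2,2,0,2
1,1,0,0
[2] 1,1,2,3
3,3,0,3
2,3,1,0
2,2,0,2
1,1,0,0
[3] 2,1,2,3
3,3,0,3
2,3,1,0
2,2,0,2
1,1,0,0
[4] 3,1,2,3
3,3,0,3
2,3,1,0
2,2,0,2
1,1,0,0
[5] 1,3,2,3
2,1,1,3
0,1,2,0
3,3,0,2
1,1,0,0
[6] 2,3,2,3
2,1,1,3
0,1,2,0
3,3,0,2
1,1,0,0
[7] 3,3,2,3
2,1,1,3
0,1,2,0
3,3,0,2
1,1,0,0
[8] 1,0,3,3
3,2,1,3
0,1,2,0
3,3,0,2
1,1,0,0
[9] 2,0,3,3
3,2,1,3
0,1,2,0
3,3,0,2
1,1,0,0
[10] 3,0,3,3
3,2,1,3
0,1,2,0
3,3,0,2
1,1,0,0
[11] 1,1,3,3
0,3,1,3
1,1,2,0
3,3,0,2
1,1,0,0
[12] 2,1,3,3
0,3,1,3
1,1,2,0
3,3,0,2
1,1,0,0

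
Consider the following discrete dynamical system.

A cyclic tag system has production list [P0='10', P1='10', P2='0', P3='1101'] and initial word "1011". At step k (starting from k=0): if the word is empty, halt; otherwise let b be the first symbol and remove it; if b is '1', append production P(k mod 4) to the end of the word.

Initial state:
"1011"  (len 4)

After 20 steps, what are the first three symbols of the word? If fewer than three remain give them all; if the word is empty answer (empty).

110

step 0: "1011"  (len 4)
step 1: "01110"  (len 5)
step 2: "1110"  (len 4)
step 3: "1100"  (len 4)
step 4: "1001101"  (len 7)
step 5: "00110110"  (len 8)
step 6: "0110110"  (len 7)
step 7: "110110"  (len 6)
step 8: "101101101"  (len 9)
step 9: "0110110110"  (len 10)
step 10: "110110110"  (len 9)
step 11: "101101100"  (len 9)
step 12: "011011001101"  (len 12)
step 13: "11011001101"  (len 11)
step 14: "101100110110"  (len 12)
step 15: "011001101100"  (len 12)
step 16: "11001101100"  (len 11)
step 17: "100110110010"  (len 12)
step 18: "0011011001010"  (len 13)
step 19: "011011001010"  (len 12)
step 20: "11011001010"  (len 11)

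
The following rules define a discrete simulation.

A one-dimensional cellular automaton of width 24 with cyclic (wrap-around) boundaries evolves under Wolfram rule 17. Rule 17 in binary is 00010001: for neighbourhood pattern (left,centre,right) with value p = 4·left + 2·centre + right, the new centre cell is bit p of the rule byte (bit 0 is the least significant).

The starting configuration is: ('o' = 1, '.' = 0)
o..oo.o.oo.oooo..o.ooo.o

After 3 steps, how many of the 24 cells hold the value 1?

gen 0: o..oo.o.oo.oooo..o.ooo.o
gen 1: .o.............o........
gen 2: ..oooooooooooo..oooooooo
gen 3: o.............o.........

2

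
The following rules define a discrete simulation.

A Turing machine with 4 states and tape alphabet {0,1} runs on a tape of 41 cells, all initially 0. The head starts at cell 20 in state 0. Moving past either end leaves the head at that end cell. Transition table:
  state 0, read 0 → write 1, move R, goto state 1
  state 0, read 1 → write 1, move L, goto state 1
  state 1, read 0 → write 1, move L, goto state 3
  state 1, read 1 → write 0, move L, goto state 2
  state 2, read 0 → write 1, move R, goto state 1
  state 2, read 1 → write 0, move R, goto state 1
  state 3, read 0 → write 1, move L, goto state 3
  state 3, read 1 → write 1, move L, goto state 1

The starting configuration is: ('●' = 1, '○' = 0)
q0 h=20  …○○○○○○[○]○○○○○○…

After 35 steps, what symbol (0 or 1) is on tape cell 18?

step 0: q0 h=20  …○○○○○○[○]○○○○○○…
step 1: q1 h=21  …○○○○○●[○]○○○○○○…
step 2: q3 h=20  …○○○○○○[●]●○○○○○…
step 3: q1 h=19  …○○○○○○[○]●●○○○○…
step 4: q3 h=18  …○○○○○○[○]●●●○○○…
step 5: q3 h=17  …○○○○○○[○]●●●●○○…
step 6: q3 h=16  …○○○○○○[○]●●●●●○…
step 7: q3 h=15  …○○○○○○[○]●●●●●●…
step 8: q3 h=14  …○○○○○○[○]●●●●●●…
step 9: q3 h=13  …○○○○○○[○]●●●●●●…
step 10: q3 h=12  …○○○○○○[○]●●●●●●…
step 11: q3 h=11  …○○○○○○[○]●●●●●●…
step 12: q3 h=10  …○○○○○○[○]●●●●●●…
step 13: q3 h= 9  …○○○○○○[○]●●●●●●…
step 14: q3 h= 8  …○○○○○○[○]●●●●●●…
step 15: q3 h= 7  …○○○○○○[○]●●●●●●…
step 16: q3 h= 6  |○○○○○○[○]●●●●●●…
step 17: q3 h= 5  |○○○○○[○]●●●●●●…
step 18: q3 h= 4  |○○○○[○]●●●●●●…
step 19: q3 h= 3  |○○○[○]●●●●●●…
step 20: q3 h= 2  |○○[○]●●●●●●…
step 21: q3 h= 1  |○[○]●●●●●●…
step 22: q3 h= 0  |[○]●●●●●●…
step 23: q3 h= 0  |[●]●●●●●●…
step 24: q1 h= 0  |[●]●●●●●●…
step 25: q2 h= 0  |[○]●●●●●●…
step 26: q1 h= 1  |●[●]●●●●●●…
step 27: q2 h= 0  |[●]○●●●●●…
step 28: q1 h= 1  |○[○]●●●●●●…
step 29: q3 h= 0  |[○]●●●●●●…
step 30: q3 h= 0  |[●]●●●●●●…
step 31: q1 h= 0  |[●]●●●●●●…
step 32: q2 h= 0  |[○]●●●●●●…
step 33: q1 h= 1  |●[●]●●●●●●…
step 34: q2 h= 0  |[●]○●●●●●…
step 35: q1 h= 1  |○[○]●●●●●●…

1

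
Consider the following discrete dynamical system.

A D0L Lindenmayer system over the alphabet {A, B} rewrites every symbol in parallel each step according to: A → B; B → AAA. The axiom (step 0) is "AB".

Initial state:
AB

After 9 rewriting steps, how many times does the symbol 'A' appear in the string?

243

k=0  AB
k=1  BAAA
k=2  AAABBB
k=3  BBBAAAAAAAAA
k=4  AAAAAAAAABBBBBBBBB
k=5  BBBBBBBBBAAAAAAAAAAAAAAAAAAAAAAAAAAA
k=6  AAAAAAAAAAAAAAAAAAAAAAAAAAABBBBBBBBBBBBBBBBBBBBBBBBBBB
k=7  BBBBBBBBBBBBBBBBBBBBBBBBBBBAAAAAAAAAAAAAAAAAAAAAAAAAAAAAAAAAAAAAAAAAAAAAAAAAAAAAAAAAAAAAAAAAAAAAAAAAAAAAAAAA
k=8  AAAAAAAAAAAAAAAAAAAAAAAAAAAAAAAAAAAAAAAAAAAAAAAAAAAAAAAAAA…BBBBBBBBBBBBBBBBBBBBBBBBBBBBBBBBBBBBBBBBBBBBBBBBBBBBBBBBBB  (len 162)
k=9  BBBBBBBBBBBBBBBBBBBBBBBBBBBBBBBBBBBBBBBBBBBBBBBBBBBBBBBBBB…AAAAAAAAAAAAAAAAAAAAAAAAAAAAAAAAAAAAAAAAAAAAAAAAAAAAAAAAAA  (len 324)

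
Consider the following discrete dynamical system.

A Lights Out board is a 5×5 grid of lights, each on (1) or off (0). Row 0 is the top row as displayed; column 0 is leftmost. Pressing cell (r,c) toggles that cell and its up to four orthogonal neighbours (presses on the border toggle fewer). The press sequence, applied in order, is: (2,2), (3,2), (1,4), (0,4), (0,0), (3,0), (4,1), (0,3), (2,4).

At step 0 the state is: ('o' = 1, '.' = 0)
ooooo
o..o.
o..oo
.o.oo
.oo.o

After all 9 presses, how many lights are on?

10

t=0: ooooo
o..o.
o..oo
.o.oo
.oo.o
t=1: ooooo
o.oo.
ooo.o
.oooo
.oo.o
t=2: ooooo
o.oo.
oo..o
....o
.o..o
t=3: oooo.
o.o.o
oo...
....o
.o..o
t=4: ooo.o
o.o..
oo...
....o
.o..o
t=5: ..o.o
..o..
oo...
....o
.o..o
t=6: ..o.o
..o..
.o...
oo..o
oo..o
t=7: ..o.o
..o..
.o...
o...o
..o.o
t=8: ...o.
..oo.
.o...
o...o
..o.o
t=9: ...o.
..ooo
.o.oo
o....
..o.o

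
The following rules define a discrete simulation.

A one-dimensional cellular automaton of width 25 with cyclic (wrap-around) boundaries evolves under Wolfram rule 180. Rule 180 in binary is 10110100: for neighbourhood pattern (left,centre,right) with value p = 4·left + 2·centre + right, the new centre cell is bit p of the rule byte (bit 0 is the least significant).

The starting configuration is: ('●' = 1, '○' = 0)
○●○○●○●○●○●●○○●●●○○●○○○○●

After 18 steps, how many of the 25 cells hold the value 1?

15

t=0: ○●○○●○●○●○●●○○●●●○○●○○○○●
t=1: ●●●○●●●●●●○○●○○●○●○●●○○○●
t=2: ●●○●○●●●●○●○●●○●●●●○○●○○○
t=3: ○○●●●○●●○●●●○○●○●●○●○●●○○
t=4: ○○○●○●○○●○●○●○●●○○●●●○○●○
t=5: ○○○●●●●○●●●●●●○○●○○●○●○●●
t=6: ●○○○●●○●○●●●●○●○●●○●●●●○○
t=7: ●●○○○○●●●○●●○●●●○○●○●●○●○
t=8: ○○●○○○○●○●○○●○●○●○●●○○●●●
t=9: ●○●●○○○●●●●○●●●●●●○○●○○●○
t=10: ●●○○●○○○●●○●○●●●●○●○●●○●●
t=11: ●○●○●●○○○○●●●○●●○●●●○○●○●
t=12: ○●●●○○●○○○○●○●○○●○●○●○●●○
t=13: ○○●○●○●●○○○●●●●○●●●●●●○○●
t=14: ●○●●●●○○●○○○●●○●○●●●●○●○●
t=15: ○●○●●○●○●●○○○○●●●○●●○●●●○
t=16: ○●●○○●●●○○●○○○○●○●○○●○●○●
t=17: ●○○●○○●○●○●●○○○●●●●○●●●●●
t=18: ○●○●●○●●●●○○●○○○●●○●○●●●●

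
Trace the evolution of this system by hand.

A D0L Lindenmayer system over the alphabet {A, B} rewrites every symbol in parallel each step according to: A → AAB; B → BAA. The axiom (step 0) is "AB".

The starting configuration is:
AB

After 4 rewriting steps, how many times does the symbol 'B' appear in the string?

[0] AB
[1] AABBAA
[2] AABAABBAABAAAABAAB
[3] AABAABBAAAABAABBAABAAAABAABBAAAABAABAABAABBAAAABAABBAA
[4] AABAABBAAAABAABBAABAAAABAABAABAABBAAAABAABBAABAAAABAABBAAA…BBAAAABAABBAAAABAABBAABAAAABAABAABAABBAAAABAABBAABAAAABAAB  (len 162)

54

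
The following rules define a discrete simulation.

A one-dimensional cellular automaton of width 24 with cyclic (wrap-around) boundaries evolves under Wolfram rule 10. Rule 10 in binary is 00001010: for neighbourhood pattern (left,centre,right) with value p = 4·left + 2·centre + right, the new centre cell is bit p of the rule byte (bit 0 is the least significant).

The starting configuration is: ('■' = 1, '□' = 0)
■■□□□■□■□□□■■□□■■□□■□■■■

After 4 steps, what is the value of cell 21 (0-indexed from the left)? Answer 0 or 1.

step 0: ■■□□□■□■□□□■■□□■■□□■□■■■
step 1: □□□□■□□□□□■■□□■■□□■□□■□□
step 2: □□□■□□□□□■■□□■■□□■□□■□□□
step 3: □□■□□□□□■■□□■■□□■□□■□□□□
step 4: □■□□□□□■■□□■■□□■□□■□□□□□

0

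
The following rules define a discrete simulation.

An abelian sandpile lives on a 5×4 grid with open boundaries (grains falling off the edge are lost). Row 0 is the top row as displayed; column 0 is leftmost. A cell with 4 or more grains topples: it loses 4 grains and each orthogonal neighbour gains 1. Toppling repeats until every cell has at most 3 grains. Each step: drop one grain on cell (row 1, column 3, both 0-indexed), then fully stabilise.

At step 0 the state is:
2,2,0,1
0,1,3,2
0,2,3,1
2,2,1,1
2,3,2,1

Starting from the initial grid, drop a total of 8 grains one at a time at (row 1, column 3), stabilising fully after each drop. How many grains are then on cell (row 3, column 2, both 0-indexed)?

step 0: 2,2,0,1
0,1,3,2
0,2,3,1
2,2,1,1
2,3,2,1
step 1: 2,2,0,1
0,1,3,3
0,2,3,1
2,2,1,1
2,3,2,1
step 2: 2,2,1,2
0,2,1,1
0,3,0,3
2,2,2,1
2,3,2,1
step 3: 2,2,1,2
0,2,1,2
0,3,0,3
2,2,2,1
2,3,2,1
step 4: 2,2,1,2
0,2,1,3
0,3,0,3
2,2,2,1
2,3,2,1
step 5: 2,2,1,3
0,2,2,1
0,3,1,0
2,2,2,2
2,3,2,1
step 6: 2,2,1,3
0,2,2,2
0,3,1,0
2,2,2,2
2,3,2,1
step 7: 2,2,1,3
0,2,2,3
0,3,1,0
2,2,2,2
2,3,2,1
step 8: 2,2,2,0
0,2,3,1
0,3,1,1
2,2,2,2
2,3,2,1

2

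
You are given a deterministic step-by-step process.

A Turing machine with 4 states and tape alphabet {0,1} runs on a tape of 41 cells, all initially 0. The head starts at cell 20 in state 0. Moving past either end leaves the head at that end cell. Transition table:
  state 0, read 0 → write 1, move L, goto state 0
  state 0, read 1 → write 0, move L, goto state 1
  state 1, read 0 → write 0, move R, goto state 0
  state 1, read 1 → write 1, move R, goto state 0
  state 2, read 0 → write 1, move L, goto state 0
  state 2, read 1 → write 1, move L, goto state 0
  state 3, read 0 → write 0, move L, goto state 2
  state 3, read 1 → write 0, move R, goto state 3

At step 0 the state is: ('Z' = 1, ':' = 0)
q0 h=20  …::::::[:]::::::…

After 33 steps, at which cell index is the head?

0

step 0: q0 h=20  …::::::[:]::::::…
step 1: q0 h=19  …::::::[:]Z:::::…
step 2: q0 h=18  …::::::[:]ZZ::::…
step 3: q0 h=17  …::::::[:]ZZZ:::…
step 4: q0 h=16  …::::::[:]ZZZZ::…
step 5: q0 h=15  …::::::[:]ZZZZZ:…
step 6: q0 h=14  …::::::[:]ZZZZZZ…
step 7: q0 h=13  …::::::[:]ZZZZZZ…
step 8: q0 h=12  …::::::[:]ZZZZZZ…
step 9: q0 h=11  …::::::[:]ZZZZZZ…
step 10: q0 h=10  …::::::[:]ZZZZZZ…
step 11: q0 h= 9  …::::::[:]ZZZZZZ…
step 12: q0 h= 8  …::::::[:]ZZZZZZ…
step 13: q0 h= 7  …::::::[:]ZZZZZZ…
step 14: q0 h= 6  |::::::[:]ZZZZZZ…
step 15: q0 h= 5  |:::::[:]ZZZZZZ…
step 16: q0 h= 4  |::::[:]ZZZZZZ…
step 17: q0 h= 3  |:::[:]ZZZZZZ…
step 18: q0 h= 2  |::[:]ZZZZZZ…
step 19: q0 h= 1  |:[:]ZZZZZZ…
step 20: q0 h= 0  |[:]ZZZZZZ…
step 21: q0 h= 0  |[Z]ZZZZZZ…
step 22: q1 h= 0  |[:]ZZZZZZ…
step 23: q0 h= 1  |:[Z]ZZZZZZ…
step 24: q1 h= 0  |[:]:ZZZZZ…
step 25: q0 h= 1  |:[:]ZZZZZZ…
step 26: q0 h= 0  |[:]ZZZZZZ…
step 27: q0 h= 0  |[Z]ZZZZZZ…
step 28: q1 h= 0  |[:]ZZZZZZ…
step 29: q0 h= 1  |:[Z]ZZZZZZ…
step 30: q1 h= 0  |[:]:ZZZZZ…
step 31: q0 h= 1  |:[:]ZZZZZZ…
step 32: q0 h= 0  |[:]ZZZZZZ…
step 33: q0 h= 0  |[Z]ZZZZZZ…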